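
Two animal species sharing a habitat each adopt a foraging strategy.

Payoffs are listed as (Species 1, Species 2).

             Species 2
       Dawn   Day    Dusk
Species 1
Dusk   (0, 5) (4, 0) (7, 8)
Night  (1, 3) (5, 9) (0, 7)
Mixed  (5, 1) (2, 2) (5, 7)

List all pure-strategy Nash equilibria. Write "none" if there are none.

(Dusk, Dusk) and (Night, Day)

(Dusk, Dawn): Species 1 can switch to Night (0 → 1). Not NE.
(Dusk, Day): Species 1 can switch to Night (4 → 5). Not NE.
(Dusk, Dusk): Species 1 gets 7, best alternative 5; Species 2 gets 8, best alternative 5. No profitable deviation — NE.
(Night, Dawn): Species 1 can switch to Mixed (1 → 5). Not NE.
(Night, Day): Species 1 gets 5, best alternative 4; Species 2 gets 9, best alternative 7. No profitable deviation — NE.
(Night, Dusk): Species 1 can switch to Dusk (0 → 7). Not NE.
(Mixed, Dawn): Species 2 can switch to Day (1 → 2). Not NE.
(Mixed, Day): Species 1 can switch to Dusk (2 → 4). Not NE.
(The remaining 1 profile has a profitable deviation by the same check.)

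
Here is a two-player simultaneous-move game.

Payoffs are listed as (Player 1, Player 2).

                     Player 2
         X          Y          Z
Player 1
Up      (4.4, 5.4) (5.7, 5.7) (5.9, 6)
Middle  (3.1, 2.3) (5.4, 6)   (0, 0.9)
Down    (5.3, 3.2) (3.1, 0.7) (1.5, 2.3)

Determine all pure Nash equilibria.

For each strategy profile, look for a profitable unilateral deviation.
(Up, X): Player 1 can switch to Down (4.4 → 5.3). Not NE.
(Up, Y): Player 2 can switch to Z (5.7 → 6). Not NE.
(Up, Z): Player 1 gets 5.9, best alternative 1.5; Player 2 gets 6, best alternative 5.7. No profitable deviation — NE.
(Middle, X): Player 1 can switch to Up (3.1 → 4.4). Not NE.
(Middle, Y): Player 1 can switch to Up (5.4 → 5.7). Not NE.
(Middle, Z): Player 1 can switch to Up (0 → 5.9). Not NE.
(Down, X): Player 1 gets 5.3, best alternative 4.4; Player 2 gets 3.2, best alternative 2.3. No profitable deviation — NE.
(Down, Y): Player 1 can switch to Up (3.1 → 5.7). Not NE.
(Down, Z): Player 1 can switch to Up (1.5 → 5.9). Not NE.

Pure-strategy Nash equilibria: (Up, Z); (Down, X)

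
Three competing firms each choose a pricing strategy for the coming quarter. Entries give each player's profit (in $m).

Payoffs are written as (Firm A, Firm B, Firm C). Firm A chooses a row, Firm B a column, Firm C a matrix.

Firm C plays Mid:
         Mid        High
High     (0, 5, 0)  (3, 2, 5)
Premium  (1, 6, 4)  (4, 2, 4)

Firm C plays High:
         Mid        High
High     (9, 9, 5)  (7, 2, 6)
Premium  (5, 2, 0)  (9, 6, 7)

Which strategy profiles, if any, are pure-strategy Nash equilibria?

For each strategy profile, look for a profitable unilateral deviation.
(High, Mid, Mid): Firm A can switch to Premium (0 → 1). Not NE.
(High, Mid, High): Firm A gets 9, best alternative 5; Firm B gets 9, best alternative 2; Firm C gets 5, best alternative 0. No profitable deviation — NE.
(High, High, Mid): Firm A can switch to Premium (3 → 4). Not NE.
(High, High, High): Firm A can switch to Premium (7 → 9). Not NE.
(Premium, Mid, Mid): Firm A gets 1, best alternative 0; Firm B gets 6, best alternative 2; Firm C gets 4, best alternative 0. No profitable deviation — NE.
(Premium, Mid, High): Firm A can switch to High (5 → 9). Not NE.
(Premium, High, Mid): Firm B can switch to Mid (2 → 6). Not NE.
(Premium, High, High): Firm A gets 9, best alternative 7; Firm B gets 6, best alternative 2; Firm C gets 7, best alternative 4. No profitable deviation — NE.

Pure-strategy Nash equilibria: (High, Mid, High) and (Premium, Mid, Mid) and (Premium, High, High)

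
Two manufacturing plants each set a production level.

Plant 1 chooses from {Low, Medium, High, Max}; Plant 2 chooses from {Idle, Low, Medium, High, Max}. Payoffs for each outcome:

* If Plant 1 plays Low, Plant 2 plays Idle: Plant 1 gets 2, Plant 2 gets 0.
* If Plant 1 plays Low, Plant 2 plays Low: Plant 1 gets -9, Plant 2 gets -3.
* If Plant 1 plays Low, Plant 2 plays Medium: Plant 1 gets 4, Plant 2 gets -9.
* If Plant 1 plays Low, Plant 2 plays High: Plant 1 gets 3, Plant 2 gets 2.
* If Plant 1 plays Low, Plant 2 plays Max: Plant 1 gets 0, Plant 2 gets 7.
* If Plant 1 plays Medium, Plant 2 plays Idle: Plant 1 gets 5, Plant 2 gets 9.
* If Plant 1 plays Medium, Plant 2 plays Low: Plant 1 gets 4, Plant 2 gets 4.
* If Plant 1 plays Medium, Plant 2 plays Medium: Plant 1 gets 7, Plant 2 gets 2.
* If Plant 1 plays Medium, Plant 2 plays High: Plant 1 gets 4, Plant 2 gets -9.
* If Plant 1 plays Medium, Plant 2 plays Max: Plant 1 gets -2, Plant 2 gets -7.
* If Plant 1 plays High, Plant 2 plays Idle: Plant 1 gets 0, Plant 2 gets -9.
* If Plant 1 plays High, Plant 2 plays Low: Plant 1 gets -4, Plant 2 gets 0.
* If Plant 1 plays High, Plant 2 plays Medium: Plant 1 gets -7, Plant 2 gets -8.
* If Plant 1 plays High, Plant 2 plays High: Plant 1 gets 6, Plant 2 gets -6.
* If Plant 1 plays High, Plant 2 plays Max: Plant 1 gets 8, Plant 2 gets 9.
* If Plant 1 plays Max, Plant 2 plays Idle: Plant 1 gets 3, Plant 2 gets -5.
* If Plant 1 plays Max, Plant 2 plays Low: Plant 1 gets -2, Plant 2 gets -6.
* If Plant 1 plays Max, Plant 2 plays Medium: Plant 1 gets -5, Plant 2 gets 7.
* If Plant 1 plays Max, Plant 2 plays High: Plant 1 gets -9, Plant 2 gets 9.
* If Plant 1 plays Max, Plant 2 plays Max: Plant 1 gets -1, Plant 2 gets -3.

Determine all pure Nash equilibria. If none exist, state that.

Mark each player's best response to every combination of opponents' strategies; a profile where every player is best-responding is a pure Nash equilibrium.
Plant 1 against Idle: payoffs 2, 5, 0, 3 → best response Medium.
Plant 1 against Low: payoffs -9, 4, -4, -2 → best response Medium.
Plant 1 against Medium: payoffs 4, 7, -7, -5 → best response Medium.
Plant 1 against High: payoffs 3, 4, 6, -9 → best response High.
Plant 1 against Max: payoffs 0, -2, 8, -1 → best response High.
Plant 2 against Low: payoffs 0, -3, -9, 2, 7 → best response Max.
Plant 2 against Medium: payoffs 9, 4, 2, -9, -7 → best response Idle.
Plant 2 against High: payoffs -9, 0, -8, -6, 9 → best response Max.
Plant 2 against Max: payoffs -5, -6, 7, 9, -3 → best response High.
Mutual best responses: (Medium, Idle); (High, Max).

Pure-strategy Nash equilibria: (Medium, Idle), (High, Max)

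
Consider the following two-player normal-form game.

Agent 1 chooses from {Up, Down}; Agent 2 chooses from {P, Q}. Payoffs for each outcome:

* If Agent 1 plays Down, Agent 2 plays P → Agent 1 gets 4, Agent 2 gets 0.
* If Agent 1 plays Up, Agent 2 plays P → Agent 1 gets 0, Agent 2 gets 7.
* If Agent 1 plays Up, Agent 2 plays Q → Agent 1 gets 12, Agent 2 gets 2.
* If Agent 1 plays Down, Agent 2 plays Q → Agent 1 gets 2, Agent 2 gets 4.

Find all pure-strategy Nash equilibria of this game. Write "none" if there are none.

There is no pure-strategy Nash equilibrium.

Mark each player's best response to every combination of opponents' strategies; a profile where every player is best-responding is a pure Nash equilibrium.
Agent 1 against P: payoffs 0, 4 → best response Down.
Agent 1 against Q: payoffs 12, 2 → best response Up.
Agent 2 against Up: payoffs 7, 2 → best response P.
Agent 2 against Down: payoffs 0, 4 → best response Q.
No profile is a mutual best response for all players.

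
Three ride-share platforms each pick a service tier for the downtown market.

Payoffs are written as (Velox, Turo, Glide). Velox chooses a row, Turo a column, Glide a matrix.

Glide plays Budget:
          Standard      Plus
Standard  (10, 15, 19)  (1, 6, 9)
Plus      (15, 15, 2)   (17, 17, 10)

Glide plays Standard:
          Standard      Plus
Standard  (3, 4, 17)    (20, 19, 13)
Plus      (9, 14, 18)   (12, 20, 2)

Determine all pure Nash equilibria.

(Standard, Plus, Standard) and (Plus, Plus, Budget)

(Standard, Standard, Budget): Velox can switch to Plus (10 → 15). Not NE.
(Standard, Standard, Standard): Velox can switch to Plus (3 → 9). Not NE.
(Standard, Plus, Budget): Velox can switch to Plus (1 → 17). Not NE.
(Standard, Plus, Standard): Velox gets 20, best alternative 12; Turo gets 19, best alternative 4; Glide gets 13, best alternative 9. No profitable deviation — NE.
(Plus, Standard, Budget): Turo can switch to Plus (15 → 17). Not NE.
(Plus, Standard, Standard): Turo can switch to Plus (14 → 20). Not NE.
(Plus, Plus, Budget): Velox gets 17, best alternative 1; Turo gets 17, best alternative 15; Glide gets 10, best alternative 2. No profitable deviation — NE.
(Plus, Plus, Standard): Velox can switch to Standard (12 → 20). Not NE.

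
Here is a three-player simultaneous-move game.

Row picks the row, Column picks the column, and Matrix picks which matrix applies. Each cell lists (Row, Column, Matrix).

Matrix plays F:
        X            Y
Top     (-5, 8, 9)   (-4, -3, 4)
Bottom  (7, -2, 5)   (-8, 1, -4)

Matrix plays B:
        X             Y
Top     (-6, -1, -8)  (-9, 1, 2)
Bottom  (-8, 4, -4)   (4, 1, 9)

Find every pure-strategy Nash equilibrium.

This game has no pure Nash equilibrium.

(Top, X, F): Row can switch to Bottom (-5 → 7). Not NE.
(Top, X, B): Column can switch to Y (-1 → 1). Not NE.
(Top, Y, F): Column can switch to X (-3 → 8). Not NE.
(Top, Y, B): Row can switch to Bottom (-9 → 4). Not NE.
(Bottom, X, F): Column can switch to Y (-2 → 1). Not NE.
(Bottom, X, B): Row can switch to Top (-8 → -6). Not NE.
(Bottom, Y, F): Row can switch to Top (-8 → -4). Not NE.
(Bottom, Y, B): Column can switch to X (1 → 4). Not NE.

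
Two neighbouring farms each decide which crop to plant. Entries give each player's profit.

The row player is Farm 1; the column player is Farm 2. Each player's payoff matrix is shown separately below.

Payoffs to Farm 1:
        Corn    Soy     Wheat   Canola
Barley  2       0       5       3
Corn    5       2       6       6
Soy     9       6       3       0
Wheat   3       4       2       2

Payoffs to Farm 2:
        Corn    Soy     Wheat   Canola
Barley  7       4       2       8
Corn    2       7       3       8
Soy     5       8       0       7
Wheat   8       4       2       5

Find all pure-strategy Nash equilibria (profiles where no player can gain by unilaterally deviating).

Farm 1 against Corn: payoffs 2, 5, 9, 3 → best response Soy.
Farm 1 against Soy: payoffs 0, 2, 6, 4 → best response Soy.
Farm 1 against Wheat: payoffs 5, 6, 3, 2 → best response Corn.
Farm 1 against Canola: payoffs 3, 6, 0, 2 → best response Corn.
Farm 2 against Barley: payoffs 7, 4, 2, 8 → best response Canola.
Farm 2 against Corn: payoffs 2, 7, 3, 8 → best response Canola.
Farm 2 against Soy: payoffs 5, 8, 0, 7 → best response Soy.
Farm 2 against Wheat: payoffs 8, 4, 2, 5 → best response Corn.
Mutual best responses: (Corn, Canola); (Soy, Soy).

Pure-strategy Nash equilibria: (Corn, Canola) and (Soy, Soy)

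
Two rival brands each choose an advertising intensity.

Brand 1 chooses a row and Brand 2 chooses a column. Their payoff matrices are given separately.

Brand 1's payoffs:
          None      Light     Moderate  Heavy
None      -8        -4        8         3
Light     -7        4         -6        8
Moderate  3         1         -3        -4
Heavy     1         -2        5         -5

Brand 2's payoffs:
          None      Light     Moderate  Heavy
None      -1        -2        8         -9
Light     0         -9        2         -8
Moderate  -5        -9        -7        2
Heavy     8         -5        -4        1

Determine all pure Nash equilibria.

(None, Moderate)

Check each profile: it is a Nash equilibrium iff no player can strictly gain by switching unilaterally.
(None, None): Brand 1 can switch to Light (-8 → -7). Not NE.
(None, Light): Brand 1 can switch to Light (-4 → 4). Not NE.
(None, Moderate): Brand 1 gets 8, best alternative 5; Brand 2 gets 8, best alternative -1. No profitable deviation — NE.
(None, Heavy): Brand 1 can switch to Light (3 → 8). Not NE.
(Light, None): Brand 1 can switch to Moderate (-7 → 3). Not NE.
(Light, Light): Brand 2 can switch to None (-9 → 0). Not NE.
(Light, Moderate): Brand 1 can switch to None (-6 → 8). Not NE.
(Light, Heavy): Brand 2 can switch to None (-8 → 0). Not NE.
(Moderate, None): Brand 2 can switch to Heavy (-5 → 2). Not NE.
(Moderate, Light): Brand 1 can switch to Light (1 → 4). Not NE.
(Moderate, Moderate): Brand 1 can switch to None (-3 → 8). Not NE.
(The remaining 5 profiles each have a profitable deviation by the same check.)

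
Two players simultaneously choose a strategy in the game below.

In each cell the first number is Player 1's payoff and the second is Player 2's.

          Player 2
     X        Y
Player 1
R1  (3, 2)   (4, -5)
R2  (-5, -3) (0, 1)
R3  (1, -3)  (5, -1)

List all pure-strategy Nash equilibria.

The pure Nash equilibria are (R1, X); (R3, Y).

Check each profile: it is a Nash equilibrium iff no player can strictly gain by switching unilaterally.
(R1, X): Player 1 gets 3, best alternative 1; Player 2 gets 2, best alternative -5. No profitable deviation — NE.
(R1, Y): Player 1 can switch to R3 (4 → 5). Not NE.
(R2, X): Player 1 can switch to R1 (-5 → 3). Not NE.
(R2, Y): Player 1 can switch to R1 (0 → 4). Not NE.
(R3, X): Player 1 can switch to R1 (1 → 3). Not NE.
(R3, Y): Player 1 gets 5, best alternative 4; Player 2 gets -1, best alternative -3. No profitable deviation — NE.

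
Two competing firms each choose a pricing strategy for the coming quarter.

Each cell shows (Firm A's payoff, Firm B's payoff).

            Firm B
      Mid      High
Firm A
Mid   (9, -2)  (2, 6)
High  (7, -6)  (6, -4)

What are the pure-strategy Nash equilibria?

For each player, find the best response to each opponent profile; mutual best responses are the pure NE.
Firm A against Mid: payoffs 9, 7 → best response Mid.
Firm A against High: payoffs 2, 6 → best response High.
Firm B against Mid: payoffs -2, 6 → best response High.
Firm B against High: payoffs -6, -4 → best response High.
Mutual best responses: (High, High).

Pure NE: (High, High)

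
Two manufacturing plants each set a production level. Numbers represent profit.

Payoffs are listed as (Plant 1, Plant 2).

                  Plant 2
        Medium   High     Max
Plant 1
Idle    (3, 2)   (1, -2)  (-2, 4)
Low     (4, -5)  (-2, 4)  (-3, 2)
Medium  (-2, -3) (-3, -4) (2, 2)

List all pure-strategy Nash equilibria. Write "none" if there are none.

Pure NE: (Medium, Max)

For each player, find the best response to each opponent profile; mutual best responses are the pure NE.
Plant 1 against Medium: payoffs 3, 4, -2 → best response Low.
Plant 1 against High: payoffs 1, -2, -3 → best response Idle.
Plant 1 against Max: payoffs -2, -3, 2 → best response Medium.
Plant 2 against Idle: payoffs 2, -2, 4 → best response Max.
Plant 2 against Low: payoffs -5, 4, 2 → best response High.
Plant 2 against Medium: payoffs -3, -4, 2 → best response Max.
Mutual best responses: (Medium, Max).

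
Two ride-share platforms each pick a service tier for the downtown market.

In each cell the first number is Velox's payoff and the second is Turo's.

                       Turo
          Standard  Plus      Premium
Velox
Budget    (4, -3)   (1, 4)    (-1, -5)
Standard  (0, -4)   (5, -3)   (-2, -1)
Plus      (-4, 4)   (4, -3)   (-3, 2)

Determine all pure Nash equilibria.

There is no pure-strategy Nash equilibrium.

Velox against Standard: payoffs 4, 0, -4 → best response Budget.
Velox against Plus: payoffs 1, 5, 4 → best response Standard.
Velox against Premium: payoffs -1, -2, -3 → best response Budget.
Turo against Budget: payoffs -3, 4, -5 → best response Plus.
Turo against Standard: payoffs -4, -3, -1 → best response Premium.
Turo against Plus: payoffs 4, -3, 2 → best response Standard.
No profile is a mutual best response for all players.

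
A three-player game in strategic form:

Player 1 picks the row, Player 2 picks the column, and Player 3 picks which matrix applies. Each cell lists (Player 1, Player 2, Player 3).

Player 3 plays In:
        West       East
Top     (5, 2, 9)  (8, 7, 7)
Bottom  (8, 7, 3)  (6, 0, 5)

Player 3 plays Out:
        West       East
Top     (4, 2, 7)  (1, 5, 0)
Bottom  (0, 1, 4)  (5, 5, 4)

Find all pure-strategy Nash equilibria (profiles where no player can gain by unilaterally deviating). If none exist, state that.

(Top, East, In)

Player 1 against (West, In): payoffs 5, 8 → best response Bottom.
Player 1 against (West, Out): payoffs 4, 0 → best response Top.
Player 1 against (East, In): payoffs 8, 6 → best response Top.
Player 1 against (East, Out): payoffs 1, 5 → best response Bottom.
Player 2 against (Top, In): payoffs 2, 7 → best response East.
Player 2 against (Top, Out): payoffs 2, 5 → best response East.
Player 2 against (Bottom, In): payoffs 7, 0 → best response West.
Player 2 against (Bottom, Out): payoffs 1, 5 → best response East.
Player 3 against (Top, West): payoffs 9, 7 → best response In.
Player 3 against (Top, East): payoffs 7, 0 → best response In.
Player 3 against (Bottom, West): payoffs 3, 4 → best response Out.
Player 3 against (Bottom, East): payoffs 5, 4 → best response In.
Mutual best responses: (Top, East, In).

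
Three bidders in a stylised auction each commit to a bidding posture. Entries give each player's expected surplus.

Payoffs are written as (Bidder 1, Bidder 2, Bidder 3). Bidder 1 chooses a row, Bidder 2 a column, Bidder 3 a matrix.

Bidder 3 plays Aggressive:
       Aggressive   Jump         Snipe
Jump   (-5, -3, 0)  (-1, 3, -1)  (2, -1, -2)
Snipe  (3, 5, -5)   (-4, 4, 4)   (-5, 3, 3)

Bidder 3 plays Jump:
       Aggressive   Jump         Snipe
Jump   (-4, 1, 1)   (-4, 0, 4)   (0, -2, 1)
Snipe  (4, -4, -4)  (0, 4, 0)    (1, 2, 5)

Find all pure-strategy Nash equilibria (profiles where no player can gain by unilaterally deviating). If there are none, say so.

There is no pure-strategy Nash equilibrium.

Bidder 1 against (Aggressive, Aggressive): payoffs -5, 3 → best response Snipe.
Bidder 1 against (Aggressive, Jump): payoffs -4, 4 → best response Snipe.
Bidder 1 against (Jump, Aggressive): payoffs -1, -4 → best response Jump.
Bidder 1 against (Jump, Jump): payoffs -4, 0 → best response Snipe.
Bidder 1 against (Snipe, Aggressive): payoffs 2, -5 → best response Jump.
Bidder 1 against (Snipe, Jump): payoffs 0, 1 → best response Snipe.
Bidder 2 against (Jump, Aggressive): payoffs -3, 3, -1 → best response Jump.
Bidder 2 against (Jump, Jump): payoffs 1, 0, -2 → best response Aggressive.
Bidder 2 against (Snipe, Aggressive): payoffs 5, 4, 3 → best response Aggressive.
Bidder 2 against (Snipe, Jump): payoffs -4, 4, 2 → best response Jump.
Bidder 3 against (Jump, Aggressive): payoffs 0, 1 → best response Jump.
Bidder 3 against (Jump, Jump): payoffs -1, 4 → best response Jump.
Bidder 3 against (Jump, Snipe): payoffs -2, 1 → best response Jump.
Bidder 3 against (Snipe, Aggressive): payoffs -5, -4 → best response Jump.
Bidder 3 against (Snipe, Jump): payoffs 4, 0 → best response Aggressive.
Bidder 3 against (Snipe, Snipe): payoffs 3, 5 → best response Jump.
No profile is a mutual best response for all players.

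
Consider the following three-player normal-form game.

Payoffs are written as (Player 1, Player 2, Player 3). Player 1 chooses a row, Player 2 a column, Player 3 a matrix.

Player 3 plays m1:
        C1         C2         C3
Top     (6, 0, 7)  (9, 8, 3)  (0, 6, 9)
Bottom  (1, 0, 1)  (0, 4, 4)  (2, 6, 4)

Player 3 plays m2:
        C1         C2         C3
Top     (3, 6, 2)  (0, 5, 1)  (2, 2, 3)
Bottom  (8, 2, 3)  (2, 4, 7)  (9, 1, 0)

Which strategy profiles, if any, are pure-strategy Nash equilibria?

Player 1 against (C1, m1): payoffs 6, 1 → best response Top.
Player 1 against (C1, m2): payoffs 3, 8 → best response Bottom.
Player 1 against (C2, m1): payoffs 9, 0 → best response Top.
Player 1 against (C2, m2): payoffs 0, 2 → best response Bottom.
Player 1 against (C3, m1): payoffs 0, 2 → best response Bottom.
Player 1 against (C3, m2): payoffs 2, 9 → best response Bottom.
Player 2 against (Top, m1): payoffs 0, 8, 6 → best response C2.
Player 2 against (Top, m2): payoffs 6, 5, 2 → best response C1.
Player 2 against (Bottom, m1): payoffs 0, 4, 6 → best response C3.
Player 2 against (Bottom, m2): payoffs 2, 4, 1 → best response C2.
Player 3 against (Top, C1): payoffs 7, 2 → best response m1.
Player 3 against (Top, C2): payoffs 3, 1 → best response m1.
Player 3 against (Top, C3): payoffs 9, 3 → best response m1.
Player 3 against (Bottom, C1): payoffs 1, 3 → best response m2.
Player 3 against (Bottom, C2): payoffs 4, 7 → best response m2.
Player 3 against (Bottom, C3): payoffs 4, 0 → best response m1.
Mutual best responses: (Top, C2, m1); (Bottom, C2, m2); (Bottom, C3, m1).

The pure Nash equilibria are (Top, C2, m1) and (Bottom, C2, m2) and (Bottom, C3, m1).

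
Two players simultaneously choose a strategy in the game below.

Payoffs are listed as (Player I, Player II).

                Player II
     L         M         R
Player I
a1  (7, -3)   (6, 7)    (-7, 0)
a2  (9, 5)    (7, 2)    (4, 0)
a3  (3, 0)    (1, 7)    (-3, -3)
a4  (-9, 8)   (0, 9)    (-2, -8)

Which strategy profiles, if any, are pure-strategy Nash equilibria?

Pure NE: (a2, L)

For each player, find the best response to each opponent profile; mutual best responses are the pure NE.
Player I against L: payoffs 7, 9, 3, -9 → best response a2.
Player I against M: payoffs 6, 7, 1, 0 → best response a2.
Player I against R: payoffs -7, 4, -3, -2 → best response a2.
Player II against a1: payoffs -3, 7, 0 → best response M.
Player II against a2: payoffs 5, 2, 0 → best response L.
Player II against a3: payoffs 0, 7, -3 → best response M.
Player II against a4: payoffs 8, 9, -8 → best response M.
Mutual best responses: (a2, L).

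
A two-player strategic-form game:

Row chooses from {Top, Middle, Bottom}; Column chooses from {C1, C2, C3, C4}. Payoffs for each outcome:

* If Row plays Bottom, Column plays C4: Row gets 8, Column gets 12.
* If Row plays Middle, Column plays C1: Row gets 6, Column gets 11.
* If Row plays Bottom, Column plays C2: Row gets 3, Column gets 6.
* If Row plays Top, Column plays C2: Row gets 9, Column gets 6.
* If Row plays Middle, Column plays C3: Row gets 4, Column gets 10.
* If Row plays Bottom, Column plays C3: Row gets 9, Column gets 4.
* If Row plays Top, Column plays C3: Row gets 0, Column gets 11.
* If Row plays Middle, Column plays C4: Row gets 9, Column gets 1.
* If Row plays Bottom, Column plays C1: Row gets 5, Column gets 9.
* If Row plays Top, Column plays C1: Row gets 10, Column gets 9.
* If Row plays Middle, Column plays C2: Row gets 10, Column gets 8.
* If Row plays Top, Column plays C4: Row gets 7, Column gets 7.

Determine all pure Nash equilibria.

This game has no pure Nash equilibrium.

Row against C1: payoffs 10, 6, 5 → best response Top.
Row against C2: payoffs 9, 10, 3 → best response Middle.
Row against C3: payoffs 0, 4, 9 → best response Bottom.
Row against C4: payoffs 7, 9, 8 → best response Middle.
Column against Top: payoffs 9, 6, 11, 7 → best response C3.
Column against Middle: payoffs 11, 8, 10, 1 → best response C1.
Column against Bottom: payoffs 9, 6, 4, 12 → best response C4.
No profile is a mutual best response for all players.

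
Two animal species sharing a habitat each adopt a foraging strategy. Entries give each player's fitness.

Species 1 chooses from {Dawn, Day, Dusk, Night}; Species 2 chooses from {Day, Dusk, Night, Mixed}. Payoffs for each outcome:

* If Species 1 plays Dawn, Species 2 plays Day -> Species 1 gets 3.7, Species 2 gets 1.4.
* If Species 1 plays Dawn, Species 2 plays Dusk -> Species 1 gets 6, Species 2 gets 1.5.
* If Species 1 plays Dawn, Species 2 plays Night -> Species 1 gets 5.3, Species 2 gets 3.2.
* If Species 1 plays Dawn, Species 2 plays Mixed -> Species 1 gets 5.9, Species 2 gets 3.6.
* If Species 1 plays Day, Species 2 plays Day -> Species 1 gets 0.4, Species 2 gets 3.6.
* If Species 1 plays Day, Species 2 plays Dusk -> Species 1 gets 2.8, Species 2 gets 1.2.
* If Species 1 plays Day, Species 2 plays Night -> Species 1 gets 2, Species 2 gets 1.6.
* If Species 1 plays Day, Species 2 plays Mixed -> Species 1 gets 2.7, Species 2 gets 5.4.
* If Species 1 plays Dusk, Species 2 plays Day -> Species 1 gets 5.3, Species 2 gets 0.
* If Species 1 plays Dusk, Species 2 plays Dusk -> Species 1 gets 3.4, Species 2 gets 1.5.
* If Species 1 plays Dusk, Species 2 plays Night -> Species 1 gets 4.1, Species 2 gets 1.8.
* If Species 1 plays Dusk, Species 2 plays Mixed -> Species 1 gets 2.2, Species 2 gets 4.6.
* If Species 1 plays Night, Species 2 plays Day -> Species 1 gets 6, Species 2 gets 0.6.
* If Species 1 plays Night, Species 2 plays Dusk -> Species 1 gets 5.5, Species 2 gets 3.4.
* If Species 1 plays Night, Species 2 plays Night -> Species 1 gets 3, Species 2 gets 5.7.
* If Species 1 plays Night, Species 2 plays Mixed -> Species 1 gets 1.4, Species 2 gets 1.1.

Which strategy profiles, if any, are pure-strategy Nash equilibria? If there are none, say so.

For each player, find the best response to each opponent profile; mutual best responses are the pure NE.
Species 1 against Day: payoffs 3.7, 0.4, 5.3, 6 → best response Night.
Species 1 against Dusk: payoffs 6, 2.8, 3.4, 5.5 → best response Dawn.
Species 1 against Night: payoffs 5.3, 2, 4.1, 3 → best response Dawn.
Species 1 against Mixed: payoffs 5.9, 2.7, 2.2, 1.4 → best response Dawn.
Species 2 against Dawn: payoffs 1.4, 1.5, 3.2, 3.6 → best response Mixed.
Species 2 against Day: payoffs 3.6, 1.2, 1.6, 5.4 → best response Mixed.
Species 2 against Dusk: payoffs 0, 1.5, 1.8, 4.6 → best response Mixed.
Species 2 against Night: payoffs 0.6, 3.4, 5.7, 1.1 → best response Night.
Mutual best responses: (Dawn, Mixed).

The unique pure-strategy Nash equilibrium is (Dawn, Mixed).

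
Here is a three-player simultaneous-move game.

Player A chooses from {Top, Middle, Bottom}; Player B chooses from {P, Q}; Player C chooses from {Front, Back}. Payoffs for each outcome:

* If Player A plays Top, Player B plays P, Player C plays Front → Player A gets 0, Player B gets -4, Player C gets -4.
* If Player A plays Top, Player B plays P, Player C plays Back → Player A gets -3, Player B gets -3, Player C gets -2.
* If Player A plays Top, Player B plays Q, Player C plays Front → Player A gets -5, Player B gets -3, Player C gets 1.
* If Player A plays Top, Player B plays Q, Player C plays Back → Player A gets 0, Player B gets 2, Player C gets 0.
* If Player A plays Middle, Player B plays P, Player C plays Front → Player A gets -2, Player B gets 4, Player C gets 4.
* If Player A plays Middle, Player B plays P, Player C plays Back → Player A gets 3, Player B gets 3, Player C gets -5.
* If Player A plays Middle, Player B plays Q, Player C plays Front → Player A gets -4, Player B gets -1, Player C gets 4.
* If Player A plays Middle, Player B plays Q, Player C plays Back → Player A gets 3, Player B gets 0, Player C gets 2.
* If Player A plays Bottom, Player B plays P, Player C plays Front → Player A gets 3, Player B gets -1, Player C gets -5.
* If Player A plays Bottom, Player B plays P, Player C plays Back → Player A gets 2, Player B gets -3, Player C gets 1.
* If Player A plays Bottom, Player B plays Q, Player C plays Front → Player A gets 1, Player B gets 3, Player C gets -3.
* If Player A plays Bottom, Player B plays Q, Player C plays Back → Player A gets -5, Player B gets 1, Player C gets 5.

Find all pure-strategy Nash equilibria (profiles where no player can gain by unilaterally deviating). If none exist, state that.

(Top, P, Front): Player A can switch to Bottom (0 → 3). Not NE.
(Top, P, Back): Player A can switch to Middle (-3 → 3). Not NE.
(Top, Q, Front): Player A can switch to Middle (-5 → -4). Not NE.
(Top, Q, Back): Player A can switch to Middle (0 → 3). Not NE.
(Middle, P, Front): Player A can switch to Top (-2 → 0). Not NE.
(Middle, P, Back): Player C can switch to Front (-5 → 4). Not NE.
(Middle, Q, Front): Player A can switch to Bottom (-4 → 1). Not NE.
(Middle, Q, Back): Player B can switch to P (0 → 3). Not NE.
(The remaining 4 profiles each have a profitable deviation by the same check.)

This game has no pure Nash equilibrium.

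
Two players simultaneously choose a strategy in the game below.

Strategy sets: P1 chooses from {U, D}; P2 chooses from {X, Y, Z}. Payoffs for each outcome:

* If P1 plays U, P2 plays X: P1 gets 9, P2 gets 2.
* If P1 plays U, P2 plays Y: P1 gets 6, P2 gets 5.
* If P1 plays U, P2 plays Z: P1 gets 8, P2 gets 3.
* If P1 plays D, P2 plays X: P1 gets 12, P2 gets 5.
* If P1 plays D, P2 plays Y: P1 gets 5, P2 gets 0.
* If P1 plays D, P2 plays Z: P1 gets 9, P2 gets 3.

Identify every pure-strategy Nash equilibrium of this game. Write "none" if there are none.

P1 against X: payoffs 9, 12 → best response D.
P1 against Y: payoffs 6, 5 → best response U.
P1 against Z: payoffs 8, 9 → best response D.
P2 against U: payoffs 2, 5, 3 → best response Y.
P2 against D: payoffs 5, 0, 3 → best response X.
Mutual best responses: (U, Y); (D, X).

The pure Nash equilibria are (U, Y) and (D, X).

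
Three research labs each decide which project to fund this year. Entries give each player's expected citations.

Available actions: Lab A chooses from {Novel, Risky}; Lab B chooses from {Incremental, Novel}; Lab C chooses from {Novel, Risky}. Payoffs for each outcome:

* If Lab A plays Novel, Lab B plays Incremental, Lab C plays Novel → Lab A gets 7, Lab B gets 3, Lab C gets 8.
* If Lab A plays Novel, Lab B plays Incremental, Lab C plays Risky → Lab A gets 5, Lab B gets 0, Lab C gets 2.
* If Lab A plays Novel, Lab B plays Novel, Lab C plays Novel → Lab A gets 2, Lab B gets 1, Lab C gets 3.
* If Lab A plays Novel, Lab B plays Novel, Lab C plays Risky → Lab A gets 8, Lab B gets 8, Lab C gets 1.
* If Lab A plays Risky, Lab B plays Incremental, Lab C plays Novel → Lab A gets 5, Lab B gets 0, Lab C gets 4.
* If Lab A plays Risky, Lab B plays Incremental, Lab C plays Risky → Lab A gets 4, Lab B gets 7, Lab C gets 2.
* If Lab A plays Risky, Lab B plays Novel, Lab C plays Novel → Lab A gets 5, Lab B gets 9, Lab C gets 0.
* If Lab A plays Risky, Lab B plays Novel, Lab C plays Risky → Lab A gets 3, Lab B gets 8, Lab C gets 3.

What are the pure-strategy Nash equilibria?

The unique pure-strategy Nash equilibrium is (Novel, Incremental, Novel).

For each strategy profile, look for a profitable unilateral deviation.
(Novel, Incremental, Novel): Lab A gets 7, best alternative 5; Lab B gets 3, best alternative 1; Lab C gets 8, best alternative 2. No profitable deviation — NE.
(Novel, Incremental, Risky): Lab B can switch to Novel (0 → 8). Not NE.
(Novel, Novel, Novel): Lab A can switch to Risky (2 → 5). Not NE.
(Novel, Novel, Risky): Lab C can switch to Novel (1 → 3). Not NE.
(Risky, Incremental, Novel): Lab A can switch to Novel (5 → 7). Not NE.
(Risky, Incremental, Risky): Lab A can switch to Novel (4 → 5). Not NE.
(Risky, Novel, Novel): Lab C can switch to Risky (0 → 3). Not NE.
(Risky, Novel, Risky): Lab A can switch to Novel (3 → 8). Not NE.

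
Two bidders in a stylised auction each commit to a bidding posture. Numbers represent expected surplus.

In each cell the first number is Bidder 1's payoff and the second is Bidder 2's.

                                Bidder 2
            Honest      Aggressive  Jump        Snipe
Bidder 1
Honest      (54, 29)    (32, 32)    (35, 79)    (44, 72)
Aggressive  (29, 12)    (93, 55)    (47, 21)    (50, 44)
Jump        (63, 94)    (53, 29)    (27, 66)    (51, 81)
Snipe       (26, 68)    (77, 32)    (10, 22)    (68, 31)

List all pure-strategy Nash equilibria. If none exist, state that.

(Honest, Honest): Bidder 1 can switch to Jump (54 → 63). Not NE.
(Honest, Aggressive): Bidder 1 can switch to Aggressive (32 → 93). Not NE.
(Honest, Jump): Bidder 1 can switch to Aggressive (35 → 47). Not NE.
(Honest, Snipe): Bidder 1 can switch to Aggressive (44 → 50). Not NE.
(Aggressive, Honest): Bidder 1 can switch to Honest (29 → 54). Not NE.
(Aggressive, Aggressive): Bidder 1 gets 93, best alternative 77; Bidder 2 gets 55, best alternative 44. No profitable deviation — NE.
(Aggressive, Jump): Bidder 2 can switch to Aggressive (21 → 55). Not NE.
(Aggressive, Snipe): Bidder 1 can switch to Jump (50 → 51). Not NE.
(Jump, Honest): Bidder 1 gets 63, best alternative 54; Bidder 2 gets 94, best alternative 81. No profitable deviation — NE.
(Jump, Aggressive): Bidder 1 can switch to Aggressive (53 → 93). Not NE.
(Jump, Jump): Bidder 1 can switch to Honest (27 → 35). Not NE.
(Jump, Snipe): Bidder 1 can switch to Snipe (51 → 68). Not NE.
(Snipe, Honest): Bidder 1 can switch to Honest (26 → 54). Not NE.
(Snipe, Aggressive): Bidder 1 can switch to Aggressive (77 → 93). Not NE.
(The remaining 2 profiles each have a profitable deviation by the same check.)

Pure-strategy Nash equilibria: (Aggressive, Aggressive); (Jump, Honest)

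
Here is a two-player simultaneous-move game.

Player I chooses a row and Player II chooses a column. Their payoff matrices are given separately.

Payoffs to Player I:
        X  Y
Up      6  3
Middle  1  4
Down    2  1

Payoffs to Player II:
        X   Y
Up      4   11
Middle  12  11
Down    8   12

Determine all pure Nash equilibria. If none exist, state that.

Mark each player's best response to every combination of opponents' strategies; a profile where every player is best-responding is a pure Nash equilibrium.
Player I against X: payoffs 6, 1, 2 → best response Up.
Player I against Y: payoffs 3, 4, 1 → best response Middle.
Player II against Up: payoffs 4, 11 → best response Y.
Player II against Middle: payoffs 12, 11 → best response X.
Player II against Down: payoffs 8, 12 → best response Y.
No profile is a mutual best response for all players.

There is no pure-strategy Nash equilibrium.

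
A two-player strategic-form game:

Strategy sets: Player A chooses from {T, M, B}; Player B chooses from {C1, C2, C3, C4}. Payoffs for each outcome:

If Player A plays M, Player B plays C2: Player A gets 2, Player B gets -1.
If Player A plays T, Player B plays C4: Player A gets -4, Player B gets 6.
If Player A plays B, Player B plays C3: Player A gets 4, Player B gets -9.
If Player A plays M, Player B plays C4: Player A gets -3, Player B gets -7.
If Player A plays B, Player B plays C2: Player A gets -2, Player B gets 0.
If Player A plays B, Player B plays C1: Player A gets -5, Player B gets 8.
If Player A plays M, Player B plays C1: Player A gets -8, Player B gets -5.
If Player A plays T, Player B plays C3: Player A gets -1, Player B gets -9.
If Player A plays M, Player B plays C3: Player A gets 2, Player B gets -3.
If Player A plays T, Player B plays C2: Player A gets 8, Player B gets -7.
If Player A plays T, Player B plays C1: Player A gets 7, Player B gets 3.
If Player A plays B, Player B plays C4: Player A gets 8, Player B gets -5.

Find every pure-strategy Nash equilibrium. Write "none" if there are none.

Player A against C1: payoffs 7, -8, -5 → best response T.
Player A against C2: payoffs 8, 2, -2 → best response T.
Player A against C3: payoffs -1, 2, 4 → best response B.
Player A against C4: payoffs -4, -3, 8 → best response B.
Player B against T: payoffs 3, -7, -9, 6 → best response C4.
Player B against M: payoffs -5, -1, -3, -7 → best response C2.
Player B against B: payoffs 8, 0, -9, -5 → best response C1.
No profile is a mutual best response for all players.

There is no pure-strategy Nash equilibrium.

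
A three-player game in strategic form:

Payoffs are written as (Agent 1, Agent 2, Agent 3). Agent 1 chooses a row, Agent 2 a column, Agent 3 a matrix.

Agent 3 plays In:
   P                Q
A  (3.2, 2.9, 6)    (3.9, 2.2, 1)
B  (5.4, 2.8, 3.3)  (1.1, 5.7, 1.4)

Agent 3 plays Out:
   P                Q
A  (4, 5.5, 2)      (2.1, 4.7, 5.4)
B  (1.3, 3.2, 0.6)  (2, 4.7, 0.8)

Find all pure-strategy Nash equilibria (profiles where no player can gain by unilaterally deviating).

Agent 1 against (P, In): payoffs 3.2, 5.4 → best response B.
Agent 1 against (P, Out): payoffs 4, 1.3 → best response A.
Agent 1 against (Q, In): payoffs 3.9, 1.1 → best response A.
Agent 1 against (Q, Out): payoffs 2.1, 2 → best response A.
Agent 2 against (A, In): payoffs 2.9, 2.2 → best response P.
Agent 2 against (A, Out): payoffs 5.5, 4.7 → best response P.
Agent 2 against (B, In): payoffs 2.8, 5.7 → best response Q.
Agent 2 against (B, Out): payoffs 3.2, 4.7 → best response Q.
Agent 3 against (A, P): payoffs 6, 2 → best response In.
Agent 3 against (A, Q): payoffs 1, 5.4 → best response Out.
Agent 3 against (B, P): payoffs 3.3, 0.6 → best response In.
Agent 3 against (B, Q): payoffs 1.4, 0.8 → best response In.
No profile is a mutual best response for all players.

This game has no pure Nash equilibrium.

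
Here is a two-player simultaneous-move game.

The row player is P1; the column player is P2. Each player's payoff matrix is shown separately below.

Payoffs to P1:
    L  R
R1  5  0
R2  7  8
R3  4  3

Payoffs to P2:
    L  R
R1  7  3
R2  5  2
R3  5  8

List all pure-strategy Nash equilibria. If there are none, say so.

Pure NE: (R2, L)

Mark each player's best response to every combination of opponents' strategies; a profile where every player is best-responding is a pure Nash equilibrium.
P1 against L: payoffs 5, 7, 4 → best response R2.
P1 against R: payoffs 0, 8, 3 → best response R2.
P2 against R1: payoffs 7, 3 → best response L.
P2 against R2: payoffs 5, 2 → best response L.
P2 against R3: payoffs 5, 8 → best response R.
Mutual best responses: (R2, L).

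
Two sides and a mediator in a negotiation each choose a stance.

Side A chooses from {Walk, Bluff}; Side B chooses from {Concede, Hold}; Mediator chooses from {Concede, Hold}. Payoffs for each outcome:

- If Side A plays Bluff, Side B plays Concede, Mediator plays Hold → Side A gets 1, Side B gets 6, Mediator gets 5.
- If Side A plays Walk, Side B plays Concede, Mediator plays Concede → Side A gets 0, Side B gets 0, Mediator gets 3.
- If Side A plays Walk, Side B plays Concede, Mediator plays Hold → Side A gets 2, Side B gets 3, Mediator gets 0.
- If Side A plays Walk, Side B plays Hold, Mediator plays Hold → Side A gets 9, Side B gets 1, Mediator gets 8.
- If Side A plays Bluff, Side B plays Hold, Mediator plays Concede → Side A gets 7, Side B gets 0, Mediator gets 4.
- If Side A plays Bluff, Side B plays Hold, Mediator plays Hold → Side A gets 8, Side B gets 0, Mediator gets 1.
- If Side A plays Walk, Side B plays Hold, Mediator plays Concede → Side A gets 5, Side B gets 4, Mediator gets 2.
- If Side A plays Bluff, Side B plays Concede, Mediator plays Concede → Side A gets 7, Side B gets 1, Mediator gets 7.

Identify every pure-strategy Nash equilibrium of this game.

The unique pure-strategy Nash equilibrium is (Bluff, Concede, Concede).

For each strategy profile, look for a profitable unilateral deviation.
(Walk, Concede, Concede): Side A can switch to Bluff (0 → 7). Not NE.
(Walk, Concede, Hold): Mediator can switch to Concede (0 → 3). Not NE.
(Walk, Hold, Concede): Side A can switch to Bluff (5 → 7). Not NE.
(Walk, Hold, Hold): Side B can switch to Concede (1 → 3). Not NE.
(Bluff, Concede, Concede): Side A gets 7, best alternative 0; Side B gets 1, best alternative 0; Mediator gets 7, best alternative 5. No profitable deviation — NE.
(Bluff, Concede, Hold): Side A can switch to Walk (1 → 2). Not NE.
(Bluff, Hold, Concede): Side B can switch to Concede (0 → 1). Not NE.
(Bluff, Hold, Hold): Side A can switch to Walk (8 → 9). Not NE.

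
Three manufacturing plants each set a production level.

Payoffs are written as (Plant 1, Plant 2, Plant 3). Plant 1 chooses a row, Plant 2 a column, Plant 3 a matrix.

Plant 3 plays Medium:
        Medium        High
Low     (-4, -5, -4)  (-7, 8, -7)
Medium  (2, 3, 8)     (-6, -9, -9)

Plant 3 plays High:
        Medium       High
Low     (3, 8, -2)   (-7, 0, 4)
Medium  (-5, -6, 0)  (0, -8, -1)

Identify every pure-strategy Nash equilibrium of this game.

Plant 1 against (Medium, Medium): payoffs -4, 2 → best response Medium.
Plant 1 against (Medium, High): payoffs 3, -5 → best response Low.
Plant 1 against (High, Medium): payoffs -7, -6 → best response Medium.
Plant 1 against (High, High): payoffs -7, 0 → best response Medium.
Plant 2 against (Low, Medium): payoffs -5, 8 → best response High.
Plant 2 against (Low, High): payoffs 8, 0 → best response Medium.
Plant 2 against (Medium, Medium): payoffs 3, -9 → best response Medium.
Plant 2 against (Medium, High): payoffs -6, -8 → best response Medium.
Plant 3 against (Low, Medium): payoffs -4, -2 → best response High.
Plant 3 against (Low, High): payoffs -7, 4 → best response High.
Plant 3 against (Medium, Medium): payoffs 8, 0 → best response Medium.
Plant 3 against (Medium, High): payoffs -9, -1 → best response High.
Mutual best responses: (Low, Medium, High); (Medium, Medium, Medium).

Pure-strategy Nash equilibria: (Low, Medium, High) and (Medium, Medium, Medium)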